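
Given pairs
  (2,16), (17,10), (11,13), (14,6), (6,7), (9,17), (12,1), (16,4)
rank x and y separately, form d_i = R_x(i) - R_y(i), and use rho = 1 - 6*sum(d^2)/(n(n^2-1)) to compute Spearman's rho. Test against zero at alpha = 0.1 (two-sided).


Step 1: Rank x and y separately (midranks; no ties here).
rank(x): 2->1, 17->8, 11->4, 14->6, 6->2, 9->3, 12->5, 16->7
rank(y): 16->7, 10->5, 13->6, 6->3, 7->4, 17->8, 1->1, 4->2
Step 2: d_i = R_x(i) - R_y(i); compute d_i^2.
  (1-7)^2=36, (8-5)^2=9, (4-6)^2=4, (6-3)^2=9, (2-4)^2=4, (3-8)^2=25, (5-1)^2=16, (7-2)^2=25
sum(d^2) = 128.
Step 3: rho = 1 - 6*128 / (8*(8^2 - 1)) = 1 - 768/504 = -0.523810.
Step 4: Under H0, t = rho * sqrt((n-2)/(1-rho^2)) = -1.5062 ~ t(6).
Step 5: Two-sided p-value from the t-distribution with 6 df = 0.182721.
Step 6: alpha = 0.1. fail to reject H0.

rho = -0.5238, p = 0.182721, fail to reject H0 at alpha = 0.1.


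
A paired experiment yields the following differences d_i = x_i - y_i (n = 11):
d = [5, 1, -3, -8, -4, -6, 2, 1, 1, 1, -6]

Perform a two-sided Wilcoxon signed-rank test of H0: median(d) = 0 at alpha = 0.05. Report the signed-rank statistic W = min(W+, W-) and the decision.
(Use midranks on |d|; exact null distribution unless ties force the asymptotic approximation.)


Step 1: Drop any zero differences (none here) and take |d_i|.
|d| = [5, 1, 3, 8, 4, 6, 2, 1, 1, 1, 6]
Step 2: Midrank |d_i| (ties get averaged ranks).
ranks: |5|->8, |1|->2.5, |3|->6, |8|->11, |4|->7, |6|->9.5, |2|->5, |1|->2.5, |1|->2.5, |1|->2.5, |6|->9.5
Step 3: Attach original signs; sum ranks with positive sign and with negative sign.
W+ = 8 + 2.5 + 5 + 2.5 + 2.5 + 2.5 = 23
W- = 6 + 11 + 7 + 9.5 + 9.5 = 43
(Check: W+ + W- = 66 should equal n(n+1)/2 = 66.)
Step 4: Test statistic W = min(W+, W-) = 23.
Step 5: Ties in |d|, so use the tie-corrected normal approximation.
        E[W] = n(n+1)/4 = 11*12/4 = 33.
        Tie groups: |d|=1 (t=4), |d|=6 (t=2); sum(t^3 - t) = 66.
        Var[W] = n(n+1)(2n+1)/24 - sum(t^3-t)/48 = 3036/24 - 66/48 = 125.125.
        z = (W - E[W]) / sqrt(Var[W]) = (23 - 33) / 11.1859 = -0.8940.
        Two-sided p = 2*Phi(z) = 0.371332.
Step 6: alpha = 0.05. fail to reject H0.

W+ = 23, W- = 43, W = min = 23, p = 0.371332, fail to reject H0.


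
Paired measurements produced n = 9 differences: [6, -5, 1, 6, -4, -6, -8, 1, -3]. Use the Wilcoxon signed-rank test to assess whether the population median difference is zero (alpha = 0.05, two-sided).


Step 1: Drop any zero differences (none here) and take |d_i|.
|d| = [6, 5, 1, 6, 4, 6, 8, 1, 3]
Step 2: Midrank |d_i| (ties get averaged ranks).
ranks: |6|->7, |5|->5, |1|->1.5, |6|->7, |4|->4, |6|->7, |8|->9, |1|->1.5, |3|->3
Step 3: Attach original signs; sum ranks with positive sign and with negative sign.
W+ = 7 + 1.5 + 7 + 1.5 = 17
W- = 5 + 4 + 7 + 9 + 3 = 28
(Check: W+ + W- = 45 should equal n(n+1)/2 = 45.)
Step 4: Test statistic W = min(W+, W-) = 17.
Step 5: Ties in |d|, so use the tie-corrected normal approximation.
        E[W] = n(n+1)/4 = 9*10/4 = 22.5.
        Tie groups: |d|=1 (t=2), |d|=6 (t=3); sum(t^3 - t) = 30.
        Var[W] = n(n+1)(2n+1)/24 - sum(t^3-t)/48 = 1710/24 - 30/48 = 70.625.
        z = (W - E[W]) / sqrt(Var[W]) = (17 - 22.5) / 8.4039 = -0.6545.
        Two-sided p = 2*Phi(z) = 0.512815.
Step 6: alpha = 0.05. fail to reject H0.

W+ = 17, W- = 28, W = min = 17, p = 0.512815, fail to reject H0.


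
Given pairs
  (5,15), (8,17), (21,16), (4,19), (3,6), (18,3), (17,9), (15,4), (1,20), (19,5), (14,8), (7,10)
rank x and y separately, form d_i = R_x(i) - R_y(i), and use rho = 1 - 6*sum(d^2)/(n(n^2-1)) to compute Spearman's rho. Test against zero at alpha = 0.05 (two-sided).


Step 1: Rank x and y separately (midranks; no ties here).
rank(x): 5->4, 8->6, 21->12, 4->3, 3->2, 18->10, 17->9, 15->8, 1->1, 19->11, 14->7, 7->5
rank(y): 15->8, 17->10, 16->9, 19->11, 6->4, 3->1, 9->6, 4->2, 20->12, 5->3, 8->5, 10->7
Step 2: d_i = R_x(i) - R_y(i); compute d_i^2.
  (4-8)^2=16, (6-10)^2=16, (12-9)^2=9, (3-11)^2=64, (2-4)^2=4, (10-1)^2=81, (9-6)^2=9, (8-2)^2=36, (1-12)^2=121, (11-3)^2=64, (7-5)^2=4, (5-7)^2=4
sum(d^2) = 428.
Step 3: rho = 1 - 6*428 / (12*(12^2 - 1)) = 1 - 2568/1716 = -0.496503.
Step 4: Under H0, t = rho * sqrt((n-2)/(1-rho^2)) = -1.8088 ~ t(10).
Step 5: Two-sided p-value from the t-distribution with 10 df = 0.100603.
Step 6: alpha = 0.05. fail to reject H0.

rho = -0.4965, p = 0.100603, fail to reject H0 at alpha = 0.05.


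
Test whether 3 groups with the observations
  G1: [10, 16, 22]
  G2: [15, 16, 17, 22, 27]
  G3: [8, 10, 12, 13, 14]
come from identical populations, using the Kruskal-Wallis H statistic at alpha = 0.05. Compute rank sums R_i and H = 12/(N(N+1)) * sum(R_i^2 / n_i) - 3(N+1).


Step 1: Combine all N = 13 observations and assign midranks.
sorted (value, group, rank): (8,G3,1), (10,G1,2.5), (10,G3,2.5), (12,G3,4), (13,G3,5), (14,G3,6), (15,G2,7), (16,G1,8.5), (16,G2,8.5), (17,G2,10), (22,G1,11.5), (22,G2,11.5), (27,G2,13)
Step 2: Sum ranks within each group.
R_1 = 22.5 (n_1 = 3)
R_2 = 50 (n_2 = 5)
R_3 = 18.5 (n_3 = 5)
Step 3: H = 12/(N(N+1)) * sum(R_i^2/n_i) - 3(N+1)
     = 12/(13*14) * (22.5^2/3 + 50^2/5 + 18.5^2/5) - 3*14
     = 0.065934 * 737.2 - 42
     = 6.606593.
Step 4: Ties present; correction factor C = 1 - 18/(13^3 - 13) = 0.991758. Corrected H = 6.606593 / 0.991758 = 6.661496.
Step 5: Under H0, H ~ chi^2(2); p-value = 0.035766.
Step 6: alpha = 0.05. reject H0.

H = 6.6615, df = 2, p = 0.035766, reject H0.


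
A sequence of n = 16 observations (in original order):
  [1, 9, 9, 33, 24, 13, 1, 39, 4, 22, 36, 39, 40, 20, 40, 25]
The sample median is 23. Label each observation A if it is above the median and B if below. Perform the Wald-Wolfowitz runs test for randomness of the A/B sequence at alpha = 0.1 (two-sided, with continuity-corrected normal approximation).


Step 1: Compute median = 23; label A = above, B = below.
Labels in order: BBBAABBABBAAABAA  (n_A = 8, n_B = 8)
Step 2: Count runs R = 8.
Step 3: Under H0 (random ordering), E[R] = 2*n_A*n_B/(n_A+n_B) + 1 = 2*8*8/16 + 1 = 9.0000.
        Var[R] = 2*n_A*n_B*(2*n_A*n_B - n_A - n_B) / ((n_A+n_B)^2 * (n_A+n_B-1)) = 14336/3840 = 3.7333.
        SD[R] = 1.9322.
Step 4: Continuity-corrected z = (R + 0.5 - E[R]) / SD[R] = (8 + 0.5 - 9.0000) / 1.9322 = -0.2588.
Step 5: Two-sided p-value via normal approximation = 2*(1 - Phi(|z|)) = 0.795809.
Step 6: alpha = 0.1. fail to reject H0.

R = 8, z = -0.2588, p = 0.795809, fail to reject H0.


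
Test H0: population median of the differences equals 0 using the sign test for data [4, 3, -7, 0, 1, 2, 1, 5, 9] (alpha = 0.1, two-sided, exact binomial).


Step 1: Discard zero differences. Original n = 9; n_eff = number of nonzero differences = 8.
Nonzero differences (with sign): +4, +3, -7, +1, +2, +1, +5, +9
Step 2: Count signs: positive = 7, negative = 1.
Step 3: Under H0: P(positive) = 0.5, so the number of positives S ~ Bin(8, 0.5).
Step 4: Two-sided exact p-value = sum of Bin(8,0.5) probabilities at or below the observed probability = 0.070312.
Step 5: alpha = 0.1. reject H0.

n_eff = 8, pos = 7, neg = 1, p = 0.070312, reject H0.


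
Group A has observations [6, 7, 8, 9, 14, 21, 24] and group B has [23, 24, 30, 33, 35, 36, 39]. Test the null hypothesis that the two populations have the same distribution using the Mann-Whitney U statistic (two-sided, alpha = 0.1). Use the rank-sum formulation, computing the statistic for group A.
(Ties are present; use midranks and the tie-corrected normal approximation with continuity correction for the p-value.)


Step 1: Combine and sort all 14 observations; assign midranks.
sorted (value, group): (6,X), (7,X), (8,X), (9,X), (14,X), (21,X), (23,Y), (24,X), (24,Y), (30,Y), (33,Y), (35,Y), (36,Y), (39,Y)
ranks: 6->1, 7->2, 8->3, 9->4, 14->5, 21->6, 23->7, 24->8.5, 24->8.5, 30->10, 33->11, 35->12, 36->13, 39->14
Step 2: Rank sum for X: R1 = 1 + 2 + 3 + 4 + 5 + 6 + 8.5 = 29.5.
Step 3: U_X = R1 - n1(n1+1)/2 = 29.5 - 7*8/2 = 29.5 - 28 = 1.5.
       U_Y = n1*n2 - U_X = 49 - 1.5 = 47.5.
Step 4: Ties are present, so use the tie-corrected normal approximation (with continuity correction) for the p-value.
Step 5: p-value = 0.004001; compare to alpha = 0.1. reject H0.

U_X = 1.5, p = 0.004001, reject H0 at alpha = 0.1.


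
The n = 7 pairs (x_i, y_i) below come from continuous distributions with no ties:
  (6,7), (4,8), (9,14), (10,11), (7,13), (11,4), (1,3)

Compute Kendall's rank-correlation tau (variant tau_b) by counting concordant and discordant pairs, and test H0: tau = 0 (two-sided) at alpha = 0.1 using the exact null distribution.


Step 1: Enumerate the 21 unordered pairs (i,j) with i<j and classify each by sign(x_j-x_i) * sign(y_j-y_i).
  (1,2):dx=-2,dy=+1->D; (1,3):dx=+3,dy=+7->C; (1,4):dx=+4,dy=+4->C; (1,5):dx=+1,dy=+6->C
  (1,6):dx=+5,dy=-3->D; (1,7):dx=-5,dy=-4->C; (2,3):dx=+5,dy=+6->C; (2,4):dx=+6,dy=+3->C
  (2,5):dx=+3,dy=+5->C; (2,6):dx=+7,dy=-4->D; (2,7):dx=-3,dy=-5->C; (3,4):dx=+1,dy=-3->D
  (3,5):dx=-2,dy=-1->C; (3,6):dx=+2,dy=-10->D; (3,7):dx=-8,dy=-11->C; (4,5):dx=-3,dy=+2->D
  (4,6):dx=+1,dy=-7->D; (4,7):dx=-9,dy=-8->C; (5,6):dx=+4,dy=-9->D; (5,7):dx=-6,dy=-10->C
  (6,7):dx=-10,dy=-1->C
Step 2: C = 13, D = 8, total pairs = 21.
Step 3: tau = (C - D)/(n(n-1)/2) = (13 - 8)/21 = 0.238095.
Step 4: Exact two-sided p-value (enumerate n! = 5040 permutations of y under H0): p = 0.561905.
Step 5: alpha = 0.1. fail to reject H0.

tau_b = 0.2381 (C=13, D=8), p = 0.561905, fail to reject H0.


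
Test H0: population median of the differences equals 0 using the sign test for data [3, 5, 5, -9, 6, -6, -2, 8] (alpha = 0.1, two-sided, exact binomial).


Step 1: Discard zero differences. Original n = 8; n_eff = number of nonzero differences = 8.
Nonzero differences (with sign): +3, +5, +5, -9, +6, -6, -2, +8
Step 2: Count signs: positive = 5, negative = 3.
Step 3: Under H0: P(positive) = 0.5, so the number of positives S ~ Bin(8, 0.5).
Step 4: Two-sided exact p-value = sum of Bin(8,0.5) probabilities at or below the observed probability = 0.726562.
Step 5: alpha = 0.1. fail to reject H0.

n_eff = 8, pos = 5, neg = 3, p = 0.726562, fail to reject H0.


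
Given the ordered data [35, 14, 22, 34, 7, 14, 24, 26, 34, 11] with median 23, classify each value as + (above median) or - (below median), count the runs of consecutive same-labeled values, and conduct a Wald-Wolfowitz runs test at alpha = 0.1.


Step 1: Compute median = 23; label A = above, B = below.
Labels in order: ABBABBAAAB  (n_A = 5, n_B = 5)
Step 2: Count runs R = 6.
Step 3: Under H0 (random ordering), E[R] = 2*n_A*n_B/(n_A+n_B) + 1 = 2*5*5/10 + 1 = 6.0000.
        Var[R] = 2*n_A*n_B*(2*n_A*n_B - n_A - n_B) / ((n_A+n_B)^2 * (n_A+n_B-1)) = 2000/900 = 2.2222.
        SD[R] = 1.4907.
Step 4: R = E[R], so z = 0 with no continuity correction.
Step 5: Two-sided p-value via normal approximation = 2*(1 - Phi(|z|)) = 1.000000.
Step 6: alpha = 0.1. fail to reject H0.

R = 6, z = 0.0000, p = 1.000000, fail to reject H0.


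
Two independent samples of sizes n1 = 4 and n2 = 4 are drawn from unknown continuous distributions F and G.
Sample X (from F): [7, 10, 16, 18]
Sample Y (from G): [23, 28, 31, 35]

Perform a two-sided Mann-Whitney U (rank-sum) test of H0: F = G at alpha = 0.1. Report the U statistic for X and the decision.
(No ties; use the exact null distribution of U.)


Step 1: Combine and sort all 8 observations; assign midranks.
sorted (value, group): (7,X), (10,X), (16,X), (18,X), (23,Y), (28,Y), (31,Y), (35,Y)
ranks: 7->1, 10->2, 16->3, 18->4, 23->5, 28->6, 31->7, 35->8
Step 2: Rank sum for X: R1 = 1 + 2 + 3 + 4 = 10.
Step 3: U_X = R1 - n1(n1+1)/2 = 10 - 4*5/2 = 10 - 10 = 0.
       U_Y = n1*n2 - U_X = 16 - 0 = 16.
Step 4: No ties, so the exact null distribution of U (based on enumerating the C(8,4) = 70 equally likely rank assignments) gives the two-sided p-value.
Step 5: p-value = 0.028571; compare to alpha = 0.1. reject H0.

U_X = 0, p = 0.028571, reject H0 at alpha = 0.1.


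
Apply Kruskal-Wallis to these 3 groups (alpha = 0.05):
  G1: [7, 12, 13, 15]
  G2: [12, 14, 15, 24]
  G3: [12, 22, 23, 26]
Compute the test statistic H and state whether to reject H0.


Step 1: Combine all N = 12 observations and assign midranks.
sorted (value, group, rank): (7,G1,1), (12,G1,3), (12,G2,3), (12,G3,3), (13,G1,5), (14,G2,6), (15,G1,7.5), (15,G2,7.5), (22,G3,9), (23,G3,10), (24,G2,11), (26,G3,12)
Step 2: Sum ranks within each group.
R_1 = 16.5 (n_1 = 4)
R_2 = 27.5 (n_2 = 4)
R_3 = 34 (n_3 = 4)
Step 3: H = 12/(N(N+1)) * sum(R_i^2/n_i) - 3(N+1)
     = 12/(12*13) * (16.5^2/4 + 27.5^2/4 + 34^2/4) - 3*13
     = 0.076923 * 546.125 - 39
     = 3.009615.
Step 4: Ties present; correction factor C = 1 - 30/(12^3 - 12) = 0.982517. Corrected H = 3.009615 / 0.982517 = 3.063167.
Step 5: Under H0, H ~ chi^2(2); p-value = 0.216193.
Step 6: alpha = 0.05. fail to reject H0.

H = 3.0632, df = 2, p = 0.216193, fail to reject H0.


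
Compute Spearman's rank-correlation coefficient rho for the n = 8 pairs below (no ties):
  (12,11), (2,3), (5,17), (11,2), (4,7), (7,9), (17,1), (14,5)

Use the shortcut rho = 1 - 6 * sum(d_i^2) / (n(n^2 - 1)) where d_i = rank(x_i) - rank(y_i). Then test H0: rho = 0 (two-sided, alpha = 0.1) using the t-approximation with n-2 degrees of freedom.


Step 1: Rank x and y separately (midranks; no ties here).
rank(x): 12->6, 2->1, 5->3, 11->5, 4->2, 7->4, 17->8, 14->7
rank(y): 11->7, 3->3, 17->8, 2->2, 7->5, 9->6, 1->1, 5->4
Step 2: d_i = R_x(i) - R_y(i); compute d_i^2.
  (6-7)^2=1, (1-3)^2=4, (3-8)^2=25, (5-2)^2=9, (2-5)^2=9, (4-6)^2=4, (8-1)^2=49, (7-4)^2=9
sum(d^2) = 110.
Step 3: rho = 1 - 6*110 / (8*(8^2 - 1)) = 1 - 660/504 = -0.309524.
Step 4: Under H0, t = rho * sqrt((n-2)/(1-rho^2)) = -0.7973 ~ t(6).
Step 5: Two-sided p-value from the t-distribution with 6 df = 0.455645.
Step 6: alpha = 0.1. fail to reject H0.

rho = -0.3095, p = 0.455645, fail to reject H0 at alpha = 0.1.


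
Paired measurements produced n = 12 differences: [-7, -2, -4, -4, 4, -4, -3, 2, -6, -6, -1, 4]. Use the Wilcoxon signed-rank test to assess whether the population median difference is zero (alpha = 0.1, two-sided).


Step 1: Drop any zero differences (none here) and take |d_i|.
|d| = [7, 2, 4, 4, 4, 4, 3, 2, 6, 6, 1, 4]
Step 2: Midrank |d_i| (ties get averaged ranks).
ranks: |7|->12, |2|->2.5, |4|->7, |4|->7, |4|->7, |4|->7, |3|->4, |2|->2.5, |6|->10.5, |6|->10.5, |1|->1, |4|->7
Step 3: Attach original signs; sum ranks with positive sign and with negative sign.
W+ = 7 + 2.5 + 7 = 16.5
W- = 12 + 2.5 + 7 + 7 + 7 + 4 + 10.5 + 10.5 + 1 = 61.5
(Check: W+ + W- = 78 should equal n(n+1)/2 = 78.)
Step 4: Test statistic W = min(W+, W-) = 16.5.
Step 5: Ties in |d|, so use the tie-corrected normal approximation.
        E[W] = n(n+1)/4 = 12*13/4 = 39.
        Tie groups: |d|=2 (t=2), |d|=4 (t=5), |d|=6 (t=2); sum(t^3 - t) = 132.
        Var[W] = n(n+1)(2n+1)/24 - sum(t^3-t)/48 = 3900/24 - 132/48 = 159.75.
        z = (W - E[W]) / sqrt(Var[W]) = (16.5 - 39) / 12.6392 = -1.7802.
        Two-sided p = 2*Phi(z) = 0.075048.
Step 6: alpha = 0.1. reject H0.

W+ = 16.5, W- = 61.5, W = min = 16.5, p = 0.075048, reject H0.


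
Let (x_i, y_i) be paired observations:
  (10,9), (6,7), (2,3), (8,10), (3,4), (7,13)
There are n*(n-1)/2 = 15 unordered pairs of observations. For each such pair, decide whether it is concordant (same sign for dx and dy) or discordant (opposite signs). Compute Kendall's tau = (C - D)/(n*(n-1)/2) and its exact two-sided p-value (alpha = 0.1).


Step 1: Enumerate the 15 unordered pairs (i,j) with i<j and classify each by sign(x_j-x_i) * sign(y_j-y_i).
  (1,2):dx=-4,dy=-2->C; (1,3):dx=-8,dy=-6->C; (1,4):dx=-2,dy=+1->D; (1,5):dx=-7,dy=-5->C
  (1,6):dx=-3,dy=+4->D; (2,3):dx=-4,dy=-4->C; (2,4):dx=+2,dy=+3->C; (2,5):dx=-3,dy=-3->C
  (2,6):dx=+1,dy=+6->C; (3,4):dx=+6,dy=+7->C; (3,5):dx=+1,dy=+1->C; (3,6):dx=+5,dy=+10->C
  (4,5):dx=-5,dy=-6->C; (4,6):dx=-1,dy=+3->D; (5,6):dx=+4,dy=+9->C
Step 2: C = 12, D = 3, total pairs = 15.
Step 3: tau = (C - D)/(n(n-1)/2) = (12 - 3)/15 = 0.600000.
Step 4: Exact two-sided p-value (enumerate n! = 720 permutations of y under H0): p = 0.136111.
Step 5: alpha = 0.1. fail to reject H0.

tau_b = 0.6000 (C=12, D=3), p = 0.136111, fail to reject H0.


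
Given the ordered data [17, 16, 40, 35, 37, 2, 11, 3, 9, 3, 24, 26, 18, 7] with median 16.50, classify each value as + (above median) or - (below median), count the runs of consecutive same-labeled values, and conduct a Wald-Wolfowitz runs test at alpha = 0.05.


Step 1: Compute median = 16.50; label A = above, B = below.
Labels in order: ABAAABBBBBAAAB  (n_A = 7, n_B = 7)
Step 2: Count runs R = 6.
Step 3: Under H0 (random ordering), E[R] = 2*n_A*n_B/(n_A+n_B) + 1 = 2*7*7/14 + 1 = 8.0000.
        Var[R] = 2*n_A*n_B*(2*n_A*n_B - n_A - n_B) / ((n_A+n_B)^2 * (n_A+n_B-1)) = 8232/2548 = 3.2308.
        SD[R] = 1.7974.
Step 4: Continuity-corrected z = (R + 0.5 - E[R]) / SD[R] = (6 + 0.5 - 8.0000) / 1.7974 = -0.8345.
Step 5: Two-sided p-value via normal approximation = 2*(1 - Phi(|z|)) = 0.403986.
Step 6: alpha = 0.05. fail to reject H0.

R = 6, z = -0.8345, p = 0.403986, fail to reject H0.


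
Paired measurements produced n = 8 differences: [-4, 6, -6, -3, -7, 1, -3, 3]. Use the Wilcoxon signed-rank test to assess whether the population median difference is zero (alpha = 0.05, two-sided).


Step 1: Drop any zero differences (none here) and take |d_i|.
|d| = [4, 6, 6, 3, 7, 1, 3, 3]
Step 2: Midrank |d_i| (ties get averaged ranks).
ranks: |4|->5, |6|->6.5, |6|->6.5, |3|->3, |7|->8, |1|->1, |3|->3, |3|->3
Step 3: Attach original signs; sum ranks with positive sign and with negative sign.
W+ = 6.5 + 1 + 3 = 10.5
W- = 5 + 6.5 + 3 + 8 + 3 = 25.5
(Check: W+ + W- = 36 should equal n(n+1)/2 = 36.)
Step 4: Test statistic W = min(W+, W-) = 10.5.
Step 5: Ties in |d|, so use the tie-corrected normal approximation.
        E[W] = n(n+1)/4 = 8*9/4 = 18.
        Tie groups: |d|=3 (t=3), |d|=6 (t=2); sum(t^3 - t) = 30.
        Var[W] = n(n+1)(2n+1)/24 - sum(t^3-t)/48 = 1224/24 - 30/48 = 50.375.
        z = (W - E[W]) / sqrt(Var[W]) = (10.5 - 18) / 7.0975 = -1.0567.
        Two-sided p = 2*Phi(z) = 0.290646.
Step 6: alpha = 0.05. fail to reject H0.

W+ = 10.5, W- = 25.5, W = min = 10.5, p = 0.290646, fail to reject H0.


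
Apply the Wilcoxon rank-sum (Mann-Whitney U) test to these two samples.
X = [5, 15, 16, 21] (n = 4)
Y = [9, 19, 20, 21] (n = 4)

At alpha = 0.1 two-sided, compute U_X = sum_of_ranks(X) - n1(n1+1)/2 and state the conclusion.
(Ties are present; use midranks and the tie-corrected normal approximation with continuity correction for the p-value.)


Step 1: Combine and sort all 8 observations; assign midranks.
sorted (value, group): (5,X), (9,Y), (15,X), (16,X), (19,Y), (20,Y), (21,X), (21,Y)
ranks: 5->1, 9->2, 15->3, 16->4, 19->5, 20->6, 21->7.5, 21->7.5
Step 2: Rank sum for X: R1 = 1 + 3 + 4 + 7.5 = 15.5.
Step 3: U_X = R1 - n1(n1+1)/2 = 15.5 - 4*5/2 = 15.5 - 10 = 5.5.
       U_Y = n1*n2 - U_X = 16 - 5.5 = 10.5.
Step 4: Ties are present, so use the tie-corrected normal approximation (with continuity correction) for the p-value.
Step 5: p-value = 0.561363; compare to alpha = 0.1. fail to reject H0.

U_X = 5.5, p = 0.561363, fail to reject H0 at alpha = 0.1.


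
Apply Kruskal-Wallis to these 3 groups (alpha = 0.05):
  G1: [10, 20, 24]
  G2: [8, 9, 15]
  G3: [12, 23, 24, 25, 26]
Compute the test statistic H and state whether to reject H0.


Step 1: Combine all N = 11 observations and assign midranks.
sorted (value, group, rank): (8,G2,1), (9,G2,2), (10,G1,3), (12,G3,4), (15,G2,5), (20,G1,6), (23,G3,7), (24,G1,8.5), (24,G3,8.5), (25,G3,10), (26,G3,11)
Step 2: Sum ranks within each group.
R_1 = 17.5 (n_1 = 3)
R_2 = 8 (n_2 = 3)
R_3 = 40.5 (n_3 = 5)
Step 3: H = 12/(N(N+1)) * sum(R_i^2/n_i) - 3(N+1)
     = 12/(11*12) * (17.5^2/3 + 8^2/3 + 40.5^2/5) - 3*12
     = 0.090909 * 451.467 - 36
     = 5.042424.
Step 4: Ties present; correction factor C = 1 - 6/(11^3 - 11) = 0.995455. Corrected H = 5.042424 / 0.995455 = 5.065449.
Step 5: Under H0, H ~ chi^2(2); p-value = 0.079442.
Step 6: alpha = 0.05. fail to reject H0.

H = 5.0654, df = 2, p = 0.079442, fail to reject H0.


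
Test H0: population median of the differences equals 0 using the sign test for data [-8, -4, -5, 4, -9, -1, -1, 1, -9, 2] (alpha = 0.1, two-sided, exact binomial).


Step 1: Discard zero differences. Original n = 10; n_eff = number of nonzero differences = 10.
Nonzero differences (with sign): -8, -4, -5, +4, -9, -1, -1, +1, -9, +2
Step 2: Count signs: positive = 3, negative = 7.
Step 3: Under H0: P(positive) = 0.5, so the number of positives S ~ Bin(10, 0.5).
Step 4: Two-sided exact p-value = sum of Bin(10,0.5) probabilities at or below the observed probability = 0.343750.
Step 5: alpha = 0.1. fail to reject H0.

n_eff = 10, pos = 3, neg = 7, p = 0.343750, fail to reject H0.


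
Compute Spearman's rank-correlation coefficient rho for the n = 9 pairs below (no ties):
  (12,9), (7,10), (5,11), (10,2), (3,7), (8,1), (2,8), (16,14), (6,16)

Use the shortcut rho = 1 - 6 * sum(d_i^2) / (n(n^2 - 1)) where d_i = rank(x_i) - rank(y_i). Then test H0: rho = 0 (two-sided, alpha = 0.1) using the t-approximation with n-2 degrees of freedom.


Step 1: Rank x and y separately (midranks; no ties here).
rank(x): 12->8, 7->5, 5->3, 10->7, 3->2, 8->6, 2->1, 16->9, 6->4
rank(y): 9->5, 10->6, 11->7, 2->2, 7->3, 1->1, 8->4, 14->8, 16->9
Step 2: d_i = R_x(i) - R_y(i); compute d_i^2.
  (8-5)^2=9, (5-6)^2=1, (3-7)^2=16, (7-2)^2=25, (2-3)^2=1, (6-1)^2=25, (1-4)^2=9, (9-8)^2=1, (4-9)^2=25
sum(d^2) = 112.
Step 3: rho = 1 - 6*112 / (9*(9^2 - 1)) = 1 - 672/720 = 0.066667.
Step 4: Under H0, t = rho * sqrt((n-2)/(1-rho^2)) = 0.1768 ~ t(7).
Step 5: Two-sided p-value from the t-distribution with 7 df = 0.864690.
Step 6: alpha = 0.1. fail to reject H0.

rho = 0.0667, p = 0.864690, fail to reject H0 at alpha = 0.1.


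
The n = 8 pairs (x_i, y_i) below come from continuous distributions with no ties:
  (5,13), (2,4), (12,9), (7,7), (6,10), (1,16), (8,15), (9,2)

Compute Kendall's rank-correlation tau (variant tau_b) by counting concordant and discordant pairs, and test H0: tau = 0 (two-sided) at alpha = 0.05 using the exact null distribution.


Step 1: Enumerate the 28 unordered pairs (i,j) with i<j and classify each by sign(x_j-x_i) * sign(y_j-y_i).
  (1,2):dx=-3,dy=-9->C; (1,3):dx=+7,dy=-4->D; (1,4):dx=+2,dy=-6->D; (1,5):dx=+1,dy=-3->D
  (1,6):dx=-4,dy=+3->D; (1,7):dx=+3,dy=+2->C; (1,8):dx=+4,dy=-11->D; (2,3):dx=+10,dy=+5->C
  (2,4):dx=+5,dy=+3->C; (2,5):dx=+4,dy=+6->C; (2,6):dx=-1,dy=+12->D; (2,7):dx=+6,dy=+11->C
  (2,8):dx=+7,dy=-2->D; (3,4):dx=-5,dy=-2->C; (3,5):dx=-6,dy=+1->D; (3,6):dx=-11,dy=+7->D
  (3,7):dx=-4,dy=+6->D; (3,8):dx=-3,dy=-7->C; (4,5):dx=-1,dy=+3->D; (4,6):dx=-6,dy=+9->D
  (4,7):dx=+1,dy=+8->C; (4,8):dx=+2,dy=-5->D; (5,6):dx=-5,dy=+6->D; (5,7):dx=+2,dy=+5->C
  (5,8):dx=+3,dy=-8->D; (6,7):dx=+7,dy=-1->D; (6,8):dx=+8,dy=-14->D; (7,8):dx=+1,dy=-13->D
Step 2: C = 10, D = 18, total pairs = 28.
Step 3: tau = (C - D)/(n(n-1)/2) = (10 - 18)/28 = -0.285714.
Step 4: Exact two-sided p-value (enumerate n! = 40320 permutations of y under H0): p = 0.398760.
Step 5: alpha = 0.05. fail to reject H0.

tau_b = -0.2857 (C=10, D=18), p = 0.398760, fail to reject H0.


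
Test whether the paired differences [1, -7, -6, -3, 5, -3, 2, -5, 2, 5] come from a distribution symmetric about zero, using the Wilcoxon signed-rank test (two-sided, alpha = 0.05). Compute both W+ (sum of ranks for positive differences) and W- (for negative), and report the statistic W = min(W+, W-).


Step 1: Drop any zero differences (none here) and take |d_i|.
|d| = [1, 7, 6, 3, 5, 3, 2, 5, 2, 5]
Step 2: Midrank |d_i| (ties get averaged ranks).
ranks: |1|->1, |7|->10, |6|->9, |3|->4.5, |5|->7, |3|->4.5, |2|->2.5, |5|->7, |2|->2.5, |5|->7
Step 3: Attach original signs; sum ranks with positive sign and with negative sign.
W+ = 1 + 7 + 2.5 + 2.5 + 7 = 20
W- = 10 + 9 + 4.5 + 4.5 + 7 = 35
(Check: W+ + W- = 55 should equal n(n+1)/2 = 55.)
Step 4: Test statistic W = min(W+, W-) = 20.
Step 5: Ties in |d|, so use the tie-corrected normal approximation.
        E[W] = n(n+1)/4 = 10*11/4 = 27.5.
        Tie groups: |d|=2 (t=2), |d|=3 (t=2), |d|=5 (t=3); sum(t^3 - t) = 36.
        Var[W] = n(n+1)(2n+1)/24 - sum(t^3-t)/48 = 2310/24 - 36/48 = 95.5.
        z = (W - E[W]) / sqrt(Var[W]) = (20 - 27.5) / 9.7724 = -0.7675.
        Two-sided p = 2*Phi(z) = 0.442804.
Step 6: alpha = 0.05. fail to reject H0.

W+ = 20, W- = 35, W = min = 20, p = 0.442804, fail to reject H0.


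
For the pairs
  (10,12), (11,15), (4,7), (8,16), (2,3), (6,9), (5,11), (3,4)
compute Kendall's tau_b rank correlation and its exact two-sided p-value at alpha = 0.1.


Step 1: Enumerate the 28 unordered pairs (i,j) with i<j and classify each by sign(x_j-x_i) * sign(y_j-y_i).
  (1,2):dx=+1,dy=+3->C; (1,3):dx=-6,dy=-5->C; (1,4):dx=-2,dy=+4->D; (1,5):dx=-8,dy=-9->C
  (1,6):dx=-4,dy=-3->C; (1,7):dx=-5,dy=-1->C; (1,8):dx=-7,dy=-8->C; (2,3):dx=-7,dy=-8->C
  (2,4):dx=-3,dy=+1->D; (2,5):dx=-9,dy=-12->C; (2,6):dx=-5,dy=-6->C; (2,7):dx=-6,dy=-4->C
  (2,8):dx=-8,dy=-11->C; (3,4):dx=+4,dy=+9->C; (3,5):dx=-2,dy=-4->C; (3,6):dx=+2,dy=+2->C
  (3,7):dx=+1,dy=+4->C; (3,8):dx=-1,dy=-3->C; (4,5):dx=-6,dy=-13->C; (4,6):dx=-2,dy=-7->C
  (4,7):dx=-3,dy=-5->C; (4,8):dx=-5,dy=-12->C; (5,6):dx=+4,dy=+6->C; (5,7):dx=+3,dy=+8->C
  (5,8):dx=+1,dy=+1->C; (6,7):dx=-1,dy=+2->D; (6,8):dx=-3,dy=-5->C; (7,8):dx=-2,dy=-7->C
Step 2: C = 25, D = 3, total pairs = 28.
Step 3: tau = (C - D)/(n(n-1)/2) = (25 - 3)/28 = 0.785714.
Step 4: Exact two-sided p-value (enumerate n! = 40320 permutations of y under H0): p = 0.005506.
Step 5: alpha = 0.1. reject H0.

tau_b = 0.7857 (C=25, D=3), p = 0.005506, reject H0.


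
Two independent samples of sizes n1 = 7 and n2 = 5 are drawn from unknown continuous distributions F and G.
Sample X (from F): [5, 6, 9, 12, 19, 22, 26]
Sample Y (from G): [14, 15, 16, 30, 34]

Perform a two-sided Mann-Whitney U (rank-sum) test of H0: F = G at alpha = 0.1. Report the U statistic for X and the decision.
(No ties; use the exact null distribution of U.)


Step 1: Combine and sort all 12 observations; assign midranks.
sorted (value, group): (5,X), (6,X), (9,X), (12,X), (14,Y), (15,Y), (16,Y), (19,X), (22,X), (26,X), (30,Y), (34,Y)
ranks: 5->1, 6->2, 9->3, 12->4, 14->5, 15->6, 16->7, 19->8, 22->9, 26->10, 30->11, 34->12
Step 2: Rank sum for X: R1 = 1 + 2 + 3 + 4 + 8 + 9 + 10 = 37.
Step 3: U_X = R1 - n1(n1+1)/2 = 37 - 7*8/2 = 37 - 28 = 9.
       U_Y = n1*n2 - U_X = 35 - 9 = 26.
Step 4: No ties, so the exact null distribution of U (based on enumerating the C(12,7) = 792 equally likely rank assignments) gives the two-sided p-value.
Step 5: p-value = 0.202020; compare to alpha = 0.1. fail to reject H0.

U_X = 9, p = 0.202020, fail to reject H0 at alpha = 0.1.


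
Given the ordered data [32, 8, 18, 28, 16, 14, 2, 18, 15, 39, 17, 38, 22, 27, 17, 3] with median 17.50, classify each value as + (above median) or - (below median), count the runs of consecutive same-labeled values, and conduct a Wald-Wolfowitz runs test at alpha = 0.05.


Step 1: Compute median = 17.50; label A = above, B = below.
Labels in order: ABAABBBABABAAABB  (n_A = 8, n_B = 8)
Step 2: Count runs R = 10.
Step 3: Under H0 (random ordering), E[R] = 2*n_A*n_B/(n_A+n_B) + 1 = 2*8*8/16 + 1 = 9.0000.
        Var[R] = 2*n_A*n_B*(2*n_A*n_B - n_A - n_B) / ((n_A+n_B)^2 * (n_A+n_B-1)) = 14336/3840 = 3.7333.
        SD[R] = 1.9322.
Step 4: Continuity-corrected z = (R - 0.5 - E[R]) / SD[R] = (10 - 0.5 - 9.0000) / 1.9322 = 0.2588.
Step 5: Two-sided p-value via normal approximation = 2*(1 - Phi(|z|)) = 0.795809.
Step 6: alpha = 0.05. fail to reject H0.

R = 10, z = 0.2588, p = 0.795809, fail to reject H0.


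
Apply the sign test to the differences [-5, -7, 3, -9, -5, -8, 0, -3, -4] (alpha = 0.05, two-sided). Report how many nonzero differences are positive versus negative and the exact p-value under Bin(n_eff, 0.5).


Step 1: Discard zero differences. Original n = 9; n_eff = number of nonzero differences = 8.
Nonzero differences (with sign): -5, -7, +3, -9, -5, -8, -3, -4
Step 2: Count signs: positive = 1, negative = 7.
Step 3: Under H0: P(positive) = 0.5, so the number of positives S ~ Bin(8, 0.5).
Step 4: Two-sided exact p-value = sum of Bin(8,0.5) probabilities at or below the observed probability = 0.070312.
Step 5: alpha = 0.05. fail to reject H0.

n_eff = 8, pos = 1, neg = 7, p = 0.070312, fail to reject H0.


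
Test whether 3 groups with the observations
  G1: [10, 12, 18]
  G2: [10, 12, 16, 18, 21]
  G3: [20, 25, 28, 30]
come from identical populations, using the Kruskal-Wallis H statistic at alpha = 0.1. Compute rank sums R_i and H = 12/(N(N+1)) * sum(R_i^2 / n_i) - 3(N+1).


Step 1: Combine all N = 12 observations and assign midranks.
sorted (value, group, rank): (10,G1,1.5), (10,G2,1.5), (12,G1,3.5), (12,G2,3.5), (16,G2,5), (18,G1,6.5), (18,G2,6.5), (20,G3,8), (21,G2,9), (25,G3,10), (28,G3,11), (30,G3,12)
Step 2: Sum ranks within each group.
R_1 = 11.5 (n_1 = 3)
R_2 = 25.5 (n_2 = 5)
R_3 = 41 (n_3 = 4)
Step 3: H = 12/(N(N+1)) * sum(R_i^2/n_i) - 3(N+1)
     = 12/(12*13) * (11.5^2/3 + 25.5^2/5 + 41^2/4) - 3*13
     = 0.076923 * 594.383 - 39
     = 6.721795.
Step 4: Ties present; correction factor C = 1 - 18/(12^3 - 12) = 0.989510. Corrected H = 6.721795 / 0.989510 = 6.793051.
Step 5: Under H0, H ~ chi^2(2); p-value = 0.033489.
Step 6: alpha = 0.1. reject H0.

H = 6.7931, df = 2, p = 0.033489, reject H0.


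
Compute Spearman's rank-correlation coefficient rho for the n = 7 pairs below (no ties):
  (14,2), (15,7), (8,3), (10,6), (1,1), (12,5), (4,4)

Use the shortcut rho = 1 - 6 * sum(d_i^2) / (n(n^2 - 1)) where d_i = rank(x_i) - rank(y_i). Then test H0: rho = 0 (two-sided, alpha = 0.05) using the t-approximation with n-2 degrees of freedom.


Step 1: Rank x and y separately (midranks; no ties here).
rank(x): 14->6, 15->7, 8->3, 10->4, 1->1, 12->5, 4->2
rank(y): 2->2, 7->7, 3->3, 6->6, 1->1, 5->5, 4->4
Step 2: d_i = R_x(i) - R_y(i); compute d_i^2.
  (6-2)^2=16, (7-7)^2=0, (3-3)^2=0, (4-6)^2=4, (1-1)^2=0, (5-5)^2=0, (2-4)^2=4
sum(d^2) = 24.
Step 3: rho = 1 - 6*24 / (7*(7^2 - 1)) = 1 - 144/336 = 0.571429.
Step 4: Under H0, t = rho * sqrt((n-2)/(1-rho^2)) = 1.5570 ~ t(5).
Step 5: Two-sided p-value from the t-distribution with 5 df = 0.180202.
Step 6: alpha = 0.05. fail to reject H0.

rho = 0.5714, p = 0.180202, fail to reject H0 at alpha = 0.05.


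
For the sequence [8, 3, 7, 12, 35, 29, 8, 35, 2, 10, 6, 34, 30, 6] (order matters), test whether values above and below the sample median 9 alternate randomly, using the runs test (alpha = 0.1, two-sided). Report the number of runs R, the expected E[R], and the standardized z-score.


Step 1: Compute median = 9; label A = above, B = below.
Labels in order: BBBAAABABABAAB  (n_A = 7, n_B = 7)
Step 2: Count runs R = 9.
Step 3: Under H0 (random ordering), E[R] = 2*n_A*n_B/(n_A+n_B) + 1 = 2*7*7/14 + 1 = 8.0000.
        Var[R] = 2*n_A*n_B*(2*n_A*n_B - n_A - n_B) / ((n_A+n_B)^2 * (n_A+n_B-1)) = 8232/2548 = 3.2308.
        SD[R] = 1.7974.
Step 4: Continuity-corrected z = (R - 0.5 - E[R]) / SD[R] = (9 - 0.5 - 8.0000) / 1.7974 = 0.2782.
Step 5: Two-sided p-value via normal approximation = 2*(1 - Phi(|z|)) = 0.780879.
Step 6: alpha = 0.1. fail to reject H0.

R = 9, z = 0.2782, p = 0.780879, fail to reject H0.


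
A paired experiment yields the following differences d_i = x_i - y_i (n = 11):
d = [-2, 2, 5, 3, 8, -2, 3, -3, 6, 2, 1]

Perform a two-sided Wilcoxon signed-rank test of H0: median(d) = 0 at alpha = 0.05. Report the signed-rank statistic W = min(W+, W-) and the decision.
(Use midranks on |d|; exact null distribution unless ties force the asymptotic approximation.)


Step 1: Drop any zero differences (none here) and take |d_i|.
|d| = [2, 2, 5, 3, 8, 2, 3, 3, 6, 2, 1]
Step 2: Midrank |d_i| (ties get averaged ranks).
ranks: |2|->3.5, |2|->3.5, |5|->9, |3|->7, |8|->11, |2|->3.5, |3|->7, |3|->7, |6|->10, |2|->3.5, |1|->1
Step 3: Attach original signs; sum ranks with positive sign and with negative sign.
W+ = 3.5 + 9 + 7 + 11 + 7 + 10 + 3.5 + 1 = 52
W- = 3.5 + 3.5 + 7 = 14
(Check: W+ + W- = 66 should equal n(n+1)/2 = 66.)
Step 4: Test statistic W = min(W+, W-) = 14.
Step 5: Ties in |d|, so use the tie-corrected normal approximation.
        E[W] = n(n+1)/4 = 11*12/4 = 33.
        Tie groups: |d|=2 (t=4), |d|=3 (t=3); sum(t^3 - t) = 84.
        Var[W] = n(n+1)(2n+1)/24 - sum(t^3-t)/48 = 3036/24 - 84/48 = 124.75.
        z = (W - E[W]) / sqrt(Var[W]) = (14 - 33) / 11.1692 = -1.7011.
        Two-sided p = 2*Phi(z) = 0.088922.
Step 6: alpha = 0.05. fail to reject H0.

W+ = 52, W- = 14, W = min = 14, p = 0.088922, fail to reject H0.


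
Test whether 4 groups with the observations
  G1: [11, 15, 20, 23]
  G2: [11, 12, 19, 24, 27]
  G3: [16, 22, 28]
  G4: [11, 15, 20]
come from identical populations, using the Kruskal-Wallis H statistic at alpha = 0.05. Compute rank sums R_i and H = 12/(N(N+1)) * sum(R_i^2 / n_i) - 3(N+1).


Step 1: Combine all N = 15 observations and assign midranks.
sorted (value, group, rank): (11,G1,2), (11,G2,2), (11,G4,2), (12,G2,4), (15,G1,5.5), (15,G4,5.5), (16,G3,7), (19,G2,8), (20,G1,9.5), (20,G4,9.5), (22,G3,11), (23,G1,12), (24,G2,13), (27,G2,14), (28,G3,15)
Step 2: Sum ranks within each group.
R_1 = 29 (n_1 = 4)
R_2 = 41 (n_2 = 5)
R_3 = 33 (n_3 = 3)
R_4 = 17 (n_4 = 3)
Step 3: H = 12/(N(N+1)) * sum(R_i^2/n_i) - 3(N+1)
     = 12/(15*16) * (29^2/4 + 41^2/5 + 33^2/3 + 17^2/3) - 3*16
     = 0.050000 * 1005.78 - 48
     = 2.289167.
Step 4: Ties present; correction factor C = 1 - 36/(15^3 - 15) = 0.989286. Corrected H = 2.289167 / 0.989286 = 2.313959.
Step 5: Under H0, H ~ chi^2(3); p-value = 0.509852.
Step 6: alpha = 0.05. fail to reject H0.

H = 2.3140, df = 3, p = 0.509852, fail to reject H0.


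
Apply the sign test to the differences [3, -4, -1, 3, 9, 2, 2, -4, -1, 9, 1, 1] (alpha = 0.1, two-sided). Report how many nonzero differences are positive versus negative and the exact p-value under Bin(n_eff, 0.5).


Step 1: Discard zero differences. Original n = 12; n_eff = number of nonzero differences = 12.
Nonzero differences (with sign): +3, -4, -1, +3, +9, +2, +2, -4, -1, +9, +1, +1
Step 2: Count signs: positive = 8, negative = 4.
Step 3: Under H0: P(positive) = 0.5, so the number of positives S ~ Bin(12, 0.5).
Step 4: Two-sided exact p-value = sum of Bin(12,0.5) probabilities at or below the observed probability = 0.387695.
Step 5: alpha = 0.1. fail to reject H0.

n_eff = 12, pos = 8, neg = 4, p = 0.387695, fail to reject H0.


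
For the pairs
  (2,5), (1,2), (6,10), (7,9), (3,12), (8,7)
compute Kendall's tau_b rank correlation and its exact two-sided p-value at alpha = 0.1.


Step 1: Enumerate the 15 unordered pairs (i,j) with i<j and classify each by sign(x_j-x_i) * sign(y_j-y_i).
  (1,2):dx=-1,dy=-3->C; (1,3):dx=+4,dy=+5->C; (1,4):dx=+5,dy=+4->C; (1,5):dx=+1,dy=+7->C
  (1,6):dx=+6,dy=+2->C; (2,3):dx=+5,dy=+8->C; (2,4):dx=+6,dy=+7->C; (2,5):dx=+2,dy=+10->C
  (2,6):dx=+7,dy=+5->C; (3,4):dx=+1,dy=-1->D; (3,5):dx=-3,dy=+2->D; (3,6):dx=+2,dy=-3->D
  (4,5):dx=-4,dy=+3->D; (4,6):dx=+1,dy=-2->D; (5,6):dx=+5,dy=-5->D
Step 2: C = 9, D = 6, total pairs = 15.
Step 3: tau = (C - D)/(n(n-1)/2) = (9 - 6)/15 = 0.200000.
Step 4: Exact two-sided p-value (enumerate n! = 720 permutations of y under H0): p = 0.719444.
Step 5: alpha = 0.1. fail to reject H0.

tau_b = 0.2000 (C=9, D=6), p = 0.719444, fail to reject H0.


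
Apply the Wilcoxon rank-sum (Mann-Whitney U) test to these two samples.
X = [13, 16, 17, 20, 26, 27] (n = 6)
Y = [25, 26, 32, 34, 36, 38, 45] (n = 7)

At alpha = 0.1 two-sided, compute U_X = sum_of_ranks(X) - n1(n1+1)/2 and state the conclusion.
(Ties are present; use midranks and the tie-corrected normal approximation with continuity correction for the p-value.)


Step 1: Combine and sort all 13 observations; assign midranks.
sorted (value, group): (13,X), (16,X), (17,X), (20,X), (25,Y), (26,X), (26,Y), (27,X), (32,Y), (34,Y), (36,Y), (38,Y), (45,Y)
ranks: 13->1, 16->2, 17->3, 20->4, 25->5, 26->6.5, 26->6.5, 27->8, 32->9, 34->10, 36->11, 38->12, 45->13
Step 2: Rank sum for X: R1 = 1 + 2 + 3 + 4 + 6.5 + 8 = 24.5.
Step 3: U_X = R1 - n1(n1+1)/2 = 24.5 - 6*7/2 = 24.5 - 21 = 3.5.
       U_Y = n1*n2 - U_X = 42 - 3.5 = 38.5.
Step 4: Ties are present, so use the tie-corrected normal approximation (with continuity correction) for the p-value.
Step 5: p-value = 0.015019; compare to alpha = 0.1. reject H0.

U_X = 3.5, p = 0.015019, reject H0 at alpha = 0.1.


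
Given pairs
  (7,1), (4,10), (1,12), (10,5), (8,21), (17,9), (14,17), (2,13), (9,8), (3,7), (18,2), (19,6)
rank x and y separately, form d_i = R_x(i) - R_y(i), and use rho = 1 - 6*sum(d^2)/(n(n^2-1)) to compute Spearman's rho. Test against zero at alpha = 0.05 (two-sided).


Step 1: Rank x and y separately (midranks; no ties here).
rank(x): 7->5, 4->4, 1->1, 10->8, 8->6, 17->10, 14->9, 2->2, 9->7, 3->3, 18->11, 19->12
rank(y): 1->1, 10->8, 12->9, 5->3, 21->12, 9->7, 17->11, 13->10, 8->6, 7->5, 2->2, 6->4
Step 2: d_i = R_x(i) - R_y(i); compute d_i^2.
  (5-1)^2=16, (4-8)^2=16, (1-9)^2=64, (8-3)^2=25, (6-12)^2=36, (10-7)^2=9, (9-11)^2=4, (2-10)^2=64, (7-6)^2=1, (3-5)^2=4, (11-2)^2=81, (12-4)^2=64
sum(d^2) = 384.
Step 3: rho = 1 - 6*384 / (12*(12^2 - 1)) = 1 - 2304/1716 = -0.342657.
Step 4: Under H0, t = rho * sqrt((n-2)/(1-rho^2)) = -1.1534 ~ t(10).
Step 5: Two-sided p-value from the t-distribution with 10 df = 0.275567.
Step 6: alpha = 0.05. fail to reject H0.

rho = -0.3427, p = 0.275567, fail to reject H0 at alpha = 0.05.


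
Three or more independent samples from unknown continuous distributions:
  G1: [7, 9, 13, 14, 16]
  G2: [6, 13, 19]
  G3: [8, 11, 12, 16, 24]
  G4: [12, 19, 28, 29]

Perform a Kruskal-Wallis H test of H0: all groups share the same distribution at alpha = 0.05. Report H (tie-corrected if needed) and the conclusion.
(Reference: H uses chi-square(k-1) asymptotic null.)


Step 1: Combine all N = 17 observations and assign midranks.
sorted (value, group, rank): (6,G2,1), (7,G1,2), (8,G3,3), (9,G1,4), (11,G3,5), (12,G3,6.5), (12,G4,6.5), (13,G1,8.5), (13,G2,8.5), (14,G1,10), (16,G1,11.5), (16,G3,11.5), (19,G2,13.5), (19,G4,13.5), (24,G3,15), (28,G4,16), (29,G4,17)
Step 2: Sum ranks within each group.
R_1 = 36 (n_1 = 5)
R_2 = 23 (n_2 = 3)
R_3 = 41 (n_3 = 5)
R_4 = 53 (n_4 = 4)
Step 3: H = 12/(N(N+1)) * sum(R_i^2/n_i) - 3(N+1)
     = 12/(17*18) * (36^2/5 + 23^2/3 + 41^2/5 + 53^2/4) - 3*18
     = 0.039216 * 1473.98 - 54
     = 3.803268.
Step 4: Ties present; correction factor C = 1 - 24/(17^3 - 17) = 0.995098. Corrected H = 3.803268 / 0.995098 = 3.822003.
Step 5: Under H0, H ~ chi^2(3); p-value = 0.281337.
Step 6: alpha = 0.05. fail to reject H0.

H = 3.8220, df = 3, p = 0.281337, fail to reject H0.


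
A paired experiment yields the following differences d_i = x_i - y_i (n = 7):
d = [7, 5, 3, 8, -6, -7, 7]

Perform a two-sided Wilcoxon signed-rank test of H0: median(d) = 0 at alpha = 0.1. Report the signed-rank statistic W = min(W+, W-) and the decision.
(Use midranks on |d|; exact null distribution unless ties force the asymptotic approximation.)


Step 1: Drop any zero differences (none here) and take |d_i|.
|d| = [7, 5, 3, 8, 6, 7, 7]
Step 2: Midrank |d_i| (ties get averaged ranks).
ranks: |7|->5, |5|->2, |3|->1, |8|->7, |6|->3, |7|->5, |7|->5
Step 3: Attach original signs; sum ranks with positive sign and with negative sign.
W+ = 5 + 2 + 1 + 7 + 5 = 20
W- = 3 + 5 = 8
(Check: W+ + W- = 28 should equal n(n+1)/2 = 28.)
Step 4: Test statistic W = min(W+, W-) = 8.
Step 5: Ties in |d|, so use the tie-corrected normal approximation.
        E[W] = n(n+1)/4 = 7*8/4 = 14.
        Tie groups: |d|=7 (t=3); sum(t^3 - t) = 24.
        Var[W] = n(n+1)(2n+1)/24 - sum(t^3-t)/48 = 840/24 - 24/48 = 34.5.
        z = (W - E[W]) / sqrt(Var[W]) = (8 - 14) / 5.8737 = -1.0215.
        Two-sided p = 2*Phi(z) = 0.307014.
Step 6: alpha = 0.1. fail to reject H0.

W+ = 20, W- = 8, W = min = 8, p = 0.307014, fail to reject H0.


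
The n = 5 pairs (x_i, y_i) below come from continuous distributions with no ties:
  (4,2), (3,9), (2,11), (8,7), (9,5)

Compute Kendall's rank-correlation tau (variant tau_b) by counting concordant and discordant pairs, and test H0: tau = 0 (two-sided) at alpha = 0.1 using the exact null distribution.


Step 1: Enumerate the 10 unordered pairs (i,j) with i<j and classify each by sign(x_j-x_i) * sign(y_j-y_i).
  (1,2):dx=-1,dy=+7->D; (1,3):dx=-2,dy=+9->D; (1,4):dx=+4,dy=+5->C; (1,5):dx=+5,dy=+3->C
  (2,3):dx=-1,dy=+2->D; (2,4):dx=+5,dy=-2->D; (2,5):dx=+6,dy=-4->D; (3,4):dx=+6,dy=-4->D
  (3,5):dx=+7,dy=-6->D; (4,5):dx=+1,dy=-2->D
Step 2: C = 2, D = 8, total pairs = 10.
Step 3: tau = (C - D)/(n(n-1)/2) = (2 - 8)/10 = -0.600000.
Step 4: Exact two-sided p-value (enumerate n! = 120 permutations of y under H0): p = 0.233333.
Step 5: alpha = 0.1. fail to reject H0.

tau_b = -0.6000 (C=2, D=8), p = 0.233333, fail to reject H0.
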